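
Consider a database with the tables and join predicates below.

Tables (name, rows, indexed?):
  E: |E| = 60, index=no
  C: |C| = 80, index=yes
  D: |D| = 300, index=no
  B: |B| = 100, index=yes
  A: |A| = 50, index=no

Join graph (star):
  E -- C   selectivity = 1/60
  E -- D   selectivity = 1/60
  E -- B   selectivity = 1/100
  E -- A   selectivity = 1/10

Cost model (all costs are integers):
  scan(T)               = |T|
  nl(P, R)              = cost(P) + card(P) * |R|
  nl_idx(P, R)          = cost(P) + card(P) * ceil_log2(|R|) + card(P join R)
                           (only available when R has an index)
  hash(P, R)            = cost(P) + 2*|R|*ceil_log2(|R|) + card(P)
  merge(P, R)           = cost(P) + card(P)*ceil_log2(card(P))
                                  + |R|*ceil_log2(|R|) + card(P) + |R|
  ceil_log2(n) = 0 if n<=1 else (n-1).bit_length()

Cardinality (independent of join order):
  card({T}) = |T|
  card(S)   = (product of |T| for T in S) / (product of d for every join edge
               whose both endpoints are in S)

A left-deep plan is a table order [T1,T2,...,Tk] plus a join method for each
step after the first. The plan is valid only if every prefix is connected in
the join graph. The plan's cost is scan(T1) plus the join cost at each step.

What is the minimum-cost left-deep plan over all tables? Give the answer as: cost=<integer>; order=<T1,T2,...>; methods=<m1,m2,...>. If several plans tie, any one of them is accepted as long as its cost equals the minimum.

cost=5440; order=D,E,B,C,A; methods=hash,hash,hash,hash

Selinger DP (subsets sized 1..n):
  {E}: scan cost=60, card=60
  {C}: scan cost=80, card=80
  {D}: scan cost=300, card=300
  {B}: scan cost=100, card=100
  {A}: scan cost=50, card=50
  {CE}: card=80; try (C,nl_idx)→560, (E,hash)→880, (C,merge)→1120, (E,merge)→1140, (C,hash)→1240, (C,nl)→4860 …(+1); best=560 via (C,nl_idx)
  {DE}: card=300; try (E,hash)→1320, (D,merge)→3480, (E,merge)→3720, (D,hash)→5520, (D,nl)→18060, (E,nl)→18300; best=1320 via (E,hash)
  {BE}: card=60; try (B,nl_idx)→540, (E,hash)→920, (B,merge)→1280, (E,merge)→1320, (B,hash)→1520, (B,nl)→6060 …(+1); best=540 via (B,nl_idx)
  {AE}: card=300; try (A,hash)→720, (E,hash)→820, (E,merge)→820, (A,merge)→830, (E,nl)→3050, (A,nl)→3060; best=720 via (A,hash)
  {CDE}: card=400; try (C,hash)→2740, (C,nl_idx)→3820, (D,merge)→4200, (C,merge)→4960, (D,hash)→6040, (D,nl)→24560 …(+1); best=2740 via (C,hash)
  {BCE}: card=80; try (C,nl_idx)→1040, (B,nl_idx)→1200, (C,merge)→1600, (C,hash)→1720, (B,merge)→2000, (B,hash)→2040 …(+2); best=1040 via (C,nl_idx)
  {ACE}: card=400; try (A,hash)→1240, (A,merge)→1550, (C,hash)→2140, (C,nl_idx)→3220, (C,merge)→4360, (A,nl)→4560 …(+1); best=1240 via (A,hash)
  {BDE}: card=300; try (B,hash)→3020, (B,nl_idx)→3720, (D,merge)→3960, (B,merge)→5120, (D,hash)→6000, (D,nl)→18540 …(+1); best=3020 via (B,hash)
  {ADE}: card=1500; try (A,hash)→2220, (A,merge)→4670, (D,hash)→6420, (D,merge)→6720, (A,nl)→16320, (D,nl)→90720; best=2220 via (A,hash)
  {ABE}: card=300; try (A,hash)→1200, (A,merge)→1310, (B,hash)→2420, (B,nl_idx)→3120, (A,nl)→3540, (B,merge)→4520 …(+1); best=1200 via (A,hash)
  {BCDE}: card=400; try (C,hash)→4440, (B,hash)→4540, (D,merge)→4680, (C,nl_idx)→5520, (B,nl_idx)→5940, (D,hash)→6520 …(+5); best=4440 via (C,hash)
  {ACDE}: card=2000; try (A,hash)→3740, (C,hash)→4840, (D,hash)→7040, (A,merge)→7090, (D,merge)→8240, (C,nl_idx)→14720 …(+4); best=3740 via (A,hash)
  {ABCE}: card=400; try (A,hash)→1720, (A,merge)→2030, (C,hash)→2620, (B,hash)→3040, (C,nl_idx)→3700, (B,nl_idx)→4440 …(+5); best=1720 via (A,hash)
  {ABDE}: card=1500; try (A,hash)→3920, (B,hash)→5120, (A,merge)→6370, (D,hash)→6900, (D,merge)→7200, (B,nl_idx)→14220 …(+4); best=3920 via (A,hash)
  {ABCDE}: card=2000; try (A,hash)→5440, (C,hash)→6540, (B,hash)→7140, (D,hash)→7520, (D,merge)→8720, (A,merge)→8790 …(+8); best=5440 via (A,hash)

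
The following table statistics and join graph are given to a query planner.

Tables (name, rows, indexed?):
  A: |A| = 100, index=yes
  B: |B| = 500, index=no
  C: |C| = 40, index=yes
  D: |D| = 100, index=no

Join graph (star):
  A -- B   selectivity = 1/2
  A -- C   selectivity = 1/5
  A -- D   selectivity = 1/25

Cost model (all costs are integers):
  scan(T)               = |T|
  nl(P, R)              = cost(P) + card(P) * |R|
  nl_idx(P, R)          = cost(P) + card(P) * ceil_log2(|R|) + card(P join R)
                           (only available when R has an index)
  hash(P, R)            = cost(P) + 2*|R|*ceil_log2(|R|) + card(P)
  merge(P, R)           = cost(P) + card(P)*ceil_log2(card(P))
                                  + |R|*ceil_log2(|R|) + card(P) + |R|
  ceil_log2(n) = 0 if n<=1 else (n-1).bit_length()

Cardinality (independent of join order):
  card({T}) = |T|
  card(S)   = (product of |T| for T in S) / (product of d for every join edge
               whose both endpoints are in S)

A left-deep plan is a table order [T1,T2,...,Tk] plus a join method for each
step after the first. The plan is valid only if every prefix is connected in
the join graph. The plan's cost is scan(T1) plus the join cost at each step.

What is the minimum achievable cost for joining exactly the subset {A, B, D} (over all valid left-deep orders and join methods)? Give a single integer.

10200

Selinger DP over subsets of {A,B,D}:
  {A}: scan cost=100, card=100
  {B}: scan cost=500, card=500
  {D}: scan cost=100, card=100
  {AB}: card=25000; try (A,hash)→2400, (B,merge)→5900, (A,merge)→6300, (B,hash)→9200, (A,nl_idx)→29000, (B,nl)→50100 …(+1); best=2400 via (A,hash)
  {AD}: card=400; try (A,nl_idx)→1200, (D,hash)→1600, (A,hash)→1600, (D,merge)→1700, (A,merge)→1700, (D,nl)→10100 …(+1); best=1200 via (A,nl_idx)
  {ABD}: card=100000; try (B,merge)→10200, (B,hash)→10600, (D,hash)→28800, (B,nl)→201200, (D,merge)→403200, (D,nl)→2502400; best=10200 via (B,merge)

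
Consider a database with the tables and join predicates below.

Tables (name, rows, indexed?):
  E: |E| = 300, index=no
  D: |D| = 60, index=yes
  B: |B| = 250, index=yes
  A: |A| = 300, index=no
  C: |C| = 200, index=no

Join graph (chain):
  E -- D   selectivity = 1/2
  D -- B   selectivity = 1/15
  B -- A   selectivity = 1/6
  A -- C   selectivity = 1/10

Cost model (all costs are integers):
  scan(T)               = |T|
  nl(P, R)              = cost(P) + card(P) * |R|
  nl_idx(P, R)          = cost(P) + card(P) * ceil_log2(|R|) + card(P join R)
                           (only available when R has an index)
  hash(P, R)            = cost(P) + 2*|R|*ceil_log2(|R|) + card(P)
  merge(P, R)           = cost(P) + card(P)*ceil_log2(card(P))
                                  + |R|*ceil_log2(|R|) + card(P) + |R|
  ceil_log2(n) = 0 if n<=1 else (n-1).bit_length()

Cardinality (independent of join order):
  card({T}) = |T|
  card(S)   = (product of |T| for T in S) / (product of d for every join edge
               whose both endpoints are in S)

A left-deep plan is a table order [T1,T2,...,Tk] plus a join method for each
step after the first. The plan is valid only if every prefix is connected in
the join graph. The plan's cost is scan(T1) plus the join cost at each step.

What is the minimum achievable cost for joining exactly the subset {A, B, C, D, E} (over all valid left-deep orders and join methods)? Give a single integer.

Selinger DP over subsets of {A,B,C,D,E}:
  {E}: scan cost=300, card=300
  {D}: scan cost=60, card=60
  {B}: scan cost=250, card=250
  {A}: scan cost=300, card=300
  {C}: scan cost=200, card=200
  {DE}: card=9000; try (D,hash)→1320, (E,merge)→3480, (D,merge)→3720, (E,hash)→5520, (D,nl_idx)→11100, (E,nl)→18060 …(+1); best=1320 via (D,hash)
  {BD}: card=1000; try (D,hash)→1220, (B,nl_idx)→1540, (B,merge)→2730, (D,nl_idx)→2750, (D,merge)→2920, (B,hash)→4120 …(+2); best=1220 via (D,hash)
  {AB}: card=12500; try (B,hash)→4600, (A,merge)→5500, (B,merge)→5550, (A,hash)→5900, (B,nl_idx)→15200, (A,nl)→75250 …(+1); best=4600 via (B,hash)
  {AC}: card=6000; try (C,hash)→3800, (A,merge)→5000, (C,merge)→5100, (A,hash)→5800, (A,nl)→60200, (C,nl)→60300; best=3800 via (C,hash)
  {BDE}: card=150000; try (E,hash)→7620, (B,hash)→14320, (E,merge)→15220, (B,merge)→138570, (B,nl_idx)→223320, (E,nl)→301220 …(+1); best=7620 via (E,hash)
  {ABD}: card=50000; try (A,hash)→7620, (A,merge)→15220, (D,hash)→17820, (D,nl_idx)→129600, (D,merge)→192520, (A,nl)→301220 …(+1); best=7620 via (A,hash)
  {ABC}: card=250000; try (B,hash)→13800, (C,hash)→20300, (B,merge)→90050, (C,merge)→193900, (B,nl_idx)→301800, (B,nl)→1503800 …(+1); best=13800 via (B,hash)
  {ABDE}: card=7500000; try (E,hash)→63020, (A,hash)→163020, (E,merge)→860620, (A,merge)→2860620, (E,nl)→15007620, (A,nl)→45007620; best=63020 via (E,hash)
  {ABCD}: card=1000000; try (C,hash)→60820, (D,hash)→264520, (C,merge)→859420, (D,nl_idx)→2513800, (D,merge)→4764220, (C,nl)→10007620 …(+1); best=60820 via (C,hash)
  {ABCDE}: card=150000000; try (E,hash)→1066220, (C,hash)→7566220, (E,merge)→21063820, (C,merge)→180064820, (E,nl)→300060820, (C,nl)→1500063020; best=1066220 via (E,hash)

1066220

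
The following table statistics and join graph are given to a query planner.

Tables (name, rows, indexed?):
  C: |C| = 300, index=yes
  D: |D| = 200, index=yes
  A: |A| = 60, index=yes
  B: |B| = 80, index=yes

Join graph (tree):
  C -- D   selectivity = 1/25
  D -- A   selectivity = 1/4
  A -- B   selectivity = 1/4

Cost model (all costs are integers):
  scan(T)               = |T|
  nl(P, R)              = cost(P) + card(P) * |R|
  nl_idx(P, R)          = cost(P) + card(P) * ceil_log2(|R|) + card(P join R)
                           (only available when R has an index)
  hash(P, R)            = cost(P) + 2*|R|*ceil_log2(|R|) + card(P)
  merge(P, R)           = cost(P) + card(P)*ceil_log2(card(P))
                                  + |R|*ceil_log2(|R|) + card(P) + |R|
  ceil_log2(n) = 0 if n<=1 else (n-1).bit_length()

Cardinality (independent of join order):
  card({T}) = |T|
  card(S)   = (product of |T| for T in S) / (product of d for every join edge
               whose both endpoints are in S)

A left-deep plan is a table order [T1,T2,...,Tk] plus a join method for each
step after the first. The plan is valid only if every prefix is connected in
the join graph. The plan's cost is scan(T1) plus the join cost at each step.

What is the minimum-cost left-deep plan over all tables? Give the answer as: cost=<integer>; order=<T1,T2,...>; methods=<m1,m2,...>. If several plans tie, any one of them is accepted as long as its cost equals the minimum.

cost=44040; order=C,D,A,B; methods=hash,hash,hash

Selinger DP (subsets sized 1..n):
  {C}: scan cost=300, card=300
  {D}: scan cost=200, card=200
  {A}: scan cost=60, card=60
  {B}: scan cost=80, card=80
  {CD}: card=2400; try (D,hash)→3800, (C,nl_idx)→4400, (C,merge)→5000, (D,merge)→5100, (D,nl_idx)→5100, (C,hash)→5800 …(+2); best=3800 via (D,hash)
  {AD}: card=3000; try (A,hash)→1120, (D,merge)→2280, (A,merge)→2420, (D,hash)→3320, (D,nl_idx)→3540, (A,nl_idx)→4400 …(+2); best=1120 via (A,hash)
  {AB}: card=1200; try (A,hash)→880, (B,merge)→1120, (A,merge)→1140, (B,hash)→1240, (B,nl_idx)→1680, (A,nl_idx)→1760 …(+2); best=880 via (A,hash)
  {ACD}: card=36000; try (A,hash)→6920, (C,hash)→9520, (A,merge)→35420, (C,merge)→43120, (A,nl_idx)→54200, (C,nl_idx)→64120 …(+2); best=6920 via (A,hash)
  {ABD}: card=60000; try (B,hash)→5240, (D,hash)→5280, (D,merge)→17080, (B,merge)→40760, (D,nl_idx)→70480, (B,nl_idx)→82120 …(+2); best=5240 via (B,hash)
  {ABCD}: card=720000; try (B,hash)→44040, (C,hash)→70640, (B,merge)→619560, (B,nl_idx)→978920, (C,merge)→1028240, (C,nl_idx)→1265240 …(+2); best=44040 via (B,hash)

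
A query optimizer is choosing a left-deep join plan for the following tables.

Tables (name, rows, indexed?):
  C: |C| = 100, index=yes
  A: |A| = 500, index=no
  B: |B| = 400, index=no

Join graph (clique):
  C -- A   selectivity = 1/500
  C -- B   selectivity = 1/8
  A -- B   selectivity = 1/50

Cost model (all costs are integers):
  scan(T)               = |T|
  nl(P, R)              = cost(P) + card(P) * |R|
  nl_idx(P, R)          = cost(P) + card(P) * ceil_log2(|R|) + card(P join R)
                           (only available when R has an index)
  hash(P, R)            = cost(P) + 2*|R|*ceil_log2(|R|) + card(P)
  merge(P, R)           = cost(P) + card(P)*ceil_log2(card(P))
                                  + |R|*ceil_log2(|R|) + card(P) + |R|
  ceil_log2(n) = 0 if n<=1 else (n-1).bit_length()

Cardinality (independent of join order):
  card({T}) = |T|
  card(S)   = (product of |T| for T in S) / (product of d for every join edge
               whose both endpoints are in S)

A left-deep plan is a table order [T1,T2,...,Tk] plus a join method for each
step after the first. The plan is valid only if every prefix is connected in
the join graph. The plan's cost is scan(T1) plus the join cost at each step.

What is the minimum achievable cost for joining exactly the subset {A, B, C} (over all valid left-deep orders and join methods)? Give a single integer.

7200

Selinger DP over subsets of {A,B,C}:
  {C}: scan cost=100, card=100
  {A}: scan cost=500, card=500
  {B}: scan cost=400, card=400
  {AC}: card=100; try (C,hash)→2400, (C,nl_idx)→4100, (A,merge)→5900, (C,merge)→6300, (A,hash)→9200, (A,nl)→50100 …(+1); best=2400 via (C,hash)
  {BC}: card=5000; try (C,hash)→2200, (B,merge)→4900, (C,merge)→5200, (B,hash)→7400, (C,nl_idx)→8200, (B,nl)→40100 …(+1); best=2200 via (C,hash)
  {AB}: card=4000; try (B,hash)→8200, (A,merge)→9400, (B,merge)→9500, (A,hash)→9800, (A,nl)→200400, (B,nl)→200500; best=8200 via (B,hash)
  {ABC}: card=100; try (B,merge)→7200, (B,hash)→9700, (C,hash)→13600, (A,hash)→16200, (C,nl_idx)→36300, (B,nl)→42400 …(+4); best=7200 via (B,merge)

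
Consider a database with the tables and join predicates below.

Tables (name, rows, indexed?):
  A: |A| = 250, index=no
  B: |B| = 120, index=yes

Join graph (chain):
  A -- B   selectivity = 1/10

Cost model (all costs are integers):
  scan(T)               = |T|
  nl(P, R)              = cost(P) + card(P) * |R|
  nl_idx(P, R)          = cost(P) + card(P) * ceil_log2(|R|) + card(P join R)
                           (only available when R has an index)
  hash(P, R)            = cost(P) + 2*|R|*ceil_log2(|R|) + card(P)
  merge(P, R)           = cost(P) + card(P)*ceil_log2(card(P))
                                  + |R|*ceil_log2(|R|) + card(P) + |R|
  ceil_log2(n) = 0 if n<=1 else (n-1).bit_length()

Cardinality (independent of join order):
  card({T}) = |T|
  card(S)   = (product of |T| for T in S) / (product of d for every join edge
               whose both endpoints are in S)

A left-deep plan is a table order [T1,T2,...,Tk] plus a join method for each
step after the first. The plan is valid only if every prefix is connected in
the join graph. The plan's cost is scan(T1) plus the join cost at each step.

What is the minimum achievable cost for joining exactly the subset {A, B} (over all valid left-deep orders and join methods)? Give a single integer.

2180

Selinger DP over subsets of {A,B}:
  {A}: scan cost=250, card=250
  {B}: scan cost=120, card=120
  {AB}: card=3000; try (B,hash)→2180, (A,merge)→3330, (B,merge)→3460, (A,hash)→4240, (B,nl_idx)→5000, (A,nl)→30120 …(+1); best=2180 via (B,hash)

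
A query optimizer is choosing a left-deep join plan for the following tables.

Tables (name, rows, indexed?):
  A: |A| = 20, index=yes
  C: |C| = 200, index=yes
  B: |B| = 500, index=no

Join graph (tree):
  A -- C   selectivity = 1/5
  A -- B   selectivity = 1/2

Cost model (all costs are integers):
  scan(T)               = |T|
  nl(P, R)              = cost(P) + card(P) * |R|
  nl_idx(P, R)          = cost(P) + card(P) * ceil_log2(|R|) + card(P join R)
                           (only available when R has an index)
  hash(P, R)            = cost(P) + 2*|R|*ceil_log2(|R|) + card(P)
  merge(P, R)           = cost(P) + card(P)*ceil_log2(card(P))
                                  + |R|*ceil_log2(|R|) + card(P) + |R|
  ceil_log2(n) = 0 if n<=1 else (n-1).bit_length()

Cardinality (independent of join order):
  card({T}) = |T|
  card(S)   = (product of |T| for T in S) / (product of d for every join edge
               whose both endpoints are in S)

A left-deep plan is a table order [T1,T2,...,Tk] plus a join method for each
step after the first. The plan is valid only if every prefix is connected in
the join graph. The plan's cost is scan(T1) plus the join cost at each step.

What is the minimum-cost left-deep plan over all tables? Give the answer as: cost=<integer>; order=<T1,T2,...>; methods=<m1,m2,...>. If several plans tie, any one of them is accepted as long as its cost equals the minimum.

cost=9400; order=B,A,C; methods=hash,hash

Selinger DP (subsets sized 1..n):
  {A}: scan cost=20, card=20
  {C}: scan cost=200, card=200
  {B}: scan cost=500, card=500
  {AC}: card=800; try (A,hash)→600, (C,nl_idx)→980, (C,merge)→1940, (A,nl_idx)→2000, (A,merge)→2120, (C,hash)→3240 …(+2); best=600 via (A,hash)
  {AB}: card=5000; try (A,hash)→1200, (B,merge)→5140, (A,merge)→5620, (A,nl_idx)→8000, (B,hash)→9040, (B,nl)→10020 …(+1); best=1200 via (A,hash)
  {ABC}: card=200000; try (C,hash)→9400, (B,hash)→10400, (B,merge)→14400, (C,merge)→73000, (C,nl_idx)→241200, (B,nl)→400600 …(+1); best=9400 via (C,hash)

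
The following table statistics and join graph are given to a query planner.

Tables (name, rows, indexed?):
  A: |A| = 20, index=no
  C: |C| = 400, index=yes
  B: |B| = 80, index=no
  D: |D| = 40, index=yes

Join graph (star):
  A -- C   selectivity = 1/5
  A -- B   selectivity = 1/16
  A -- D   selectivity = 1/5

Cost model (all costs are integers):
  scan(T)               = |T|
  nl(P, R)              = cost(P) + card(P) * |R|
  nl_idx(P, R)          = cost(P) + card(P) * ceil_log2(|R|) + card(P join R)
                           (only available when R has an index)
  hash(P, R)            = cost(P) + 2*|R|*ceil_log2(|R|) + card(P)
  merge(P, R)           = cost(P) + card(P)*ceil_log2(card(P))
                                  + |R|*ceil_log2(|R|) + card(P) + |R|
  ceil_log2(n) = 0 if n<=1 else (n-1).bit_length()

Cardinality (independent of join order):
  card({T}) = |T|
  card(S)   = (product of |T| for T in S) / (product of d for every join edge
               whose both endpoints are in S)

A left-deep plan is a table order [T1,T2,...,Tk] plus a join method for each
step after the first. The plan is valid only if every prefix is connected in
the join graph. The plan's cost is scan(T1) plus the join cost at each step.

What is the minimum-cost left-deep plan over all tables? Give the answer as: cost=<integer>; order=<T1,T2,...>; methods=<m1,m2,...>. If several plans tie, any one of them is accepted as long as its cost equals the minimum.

Selinger DP (subsets sized 1..n):
  {A}: scan cost=20, card=20
  {C}: scan cost=400, card=400
  {B}: scan cost=80, card=80
  {D}: scan cost=40, card=40
  {AC}: card=1600; try (A,hash)→1000, (C,nl_idx)→1800, (C,merge)→4140, (A,merge)→4520, (C,hash)→7240, (C,nl)→8020 …(+1); best=1000 via (A,hash)
  {AB}: card=100; try (A,hash)→360, (B,merge)→780, (A,merge)→840, (B,hash)→1160, (B,nl)→1620, (A,nl)→1680; best=360 via (A,hash)
  {AD}: card=160; try (A,hash)→280, (D,nl_idx)→300, (D,merge)→420, (A,merge)→440, (D,hash)→520, (D,nl)→820 …(+1); best=280 via (A,hash)
  {ABC}: card=8000; try (B,hash)→3720, (C,merge)→5160, (C,hash)→7660, (C,nl_idx)→9260, (B,merge)→20840, (C,nl)→40360 …(+1); best=3720 via (B,hash)
  {ACD}: card=12800; try (D,hash)→3080, (C,merge)→5720, (C,hash)→7640, (C,nl_idx)→14520, (D,merge)→20480, (D,nl_idx)→23400 …(+2); best=3080 via (D,hash)
  {ABD}: card=800; try (D,hash)→940, (D,merge)→1440, (B,hash)→1560, (D,nl_idx)→1760, (B,merge)→2360, (D,nl)→4360 …(+1); best=940 via (D,hash)
  {ABCD}: card=64000; try (C,hash)→8940, (D,hash)→12200, (C,merge)→13740, (B,hash)→17000, (C,nl_idx)→72140, (D,nl_idx)→115720 …(+5); best=8940 via (C,hash)

cost=8940; order=B,A,D,C; methods=hash,hash,hash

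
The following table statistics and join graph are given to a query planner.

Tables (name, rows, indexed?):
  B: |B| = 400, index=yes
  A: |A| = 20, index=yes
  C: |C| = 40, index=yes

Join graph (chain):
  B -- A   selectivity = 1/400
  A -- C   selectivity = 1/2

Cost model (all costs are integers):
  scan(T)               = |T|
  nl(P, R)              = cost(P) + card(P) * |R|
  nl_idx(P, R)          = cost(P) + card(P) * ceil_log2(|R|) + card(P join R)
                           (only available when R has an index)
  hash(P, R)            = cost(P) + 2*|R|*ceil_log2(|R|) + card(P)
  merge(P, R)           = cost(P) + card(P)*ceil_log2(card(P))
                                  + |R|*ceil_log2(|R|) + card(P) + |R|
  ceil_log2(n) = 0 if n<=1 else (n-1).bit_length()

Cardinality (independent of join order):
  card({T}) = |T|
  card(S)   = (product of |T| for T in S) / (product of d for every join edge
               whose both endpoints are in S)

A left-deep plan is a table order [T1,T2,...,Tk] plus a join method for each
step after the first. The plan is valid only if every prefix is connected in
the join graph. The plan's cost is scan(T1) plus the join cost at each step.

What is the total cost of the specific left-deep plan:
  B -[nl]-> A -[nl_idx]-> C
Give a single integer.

8920

step 1: scan B: cost=400, card=400
step 2: join A via nl
    card(P join A) = 400*20/(400) = 20
    cost = 400 + 400*20 = 8400
step 3: join C via nl_idx
    card(P join C) = 20*40/(2) = 400
    cost = 8400 + 20*6 + 400 = 8920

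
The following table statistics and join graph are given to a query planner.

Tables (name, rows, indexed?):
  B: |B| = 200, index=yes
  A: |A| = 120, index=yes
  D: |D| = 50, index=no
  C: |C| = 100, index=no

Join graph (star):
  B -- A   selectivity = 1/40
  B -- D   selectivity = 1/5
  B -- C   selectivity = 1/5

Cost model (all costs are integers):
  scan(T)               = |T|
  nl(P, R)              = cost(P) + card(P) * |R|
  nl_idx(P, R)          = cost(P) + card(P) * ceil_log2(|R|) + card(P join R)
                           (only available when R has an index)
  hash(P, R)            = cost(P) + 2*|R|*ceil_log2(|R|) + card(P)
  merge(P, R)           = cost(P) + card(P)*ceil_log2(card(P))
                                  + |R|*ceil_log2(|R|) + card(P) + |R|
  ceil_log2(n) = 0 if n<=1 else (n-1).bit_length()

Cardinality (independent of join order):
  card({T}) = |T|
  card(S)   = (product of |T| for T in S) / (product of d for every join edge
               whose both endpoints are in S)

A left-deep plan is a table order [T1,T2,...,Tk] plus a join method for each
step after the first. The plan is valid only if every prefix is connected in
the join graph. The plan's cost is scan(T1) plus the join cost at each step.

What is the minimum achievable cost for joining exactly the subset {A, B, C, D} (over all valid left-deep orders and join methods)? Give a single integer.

10280

Selinger DP over subsets of {A,B,C,D}:
  {B}: scan cost=200, card=200
  {A}: scan cost=120, card=120
  {D}: scan cost=50, card=50
  {C}: scan cost=100, card=100
  {AB}: card=600; try (B,nl_idx)→1680, (A,hash)→2080, (A,nl_idx)→2200, (B,merge)→2880, (A,merge)→2960, (B,hash)→3440 …(+2); best=1680 via (B,nl_idx)
  {BD}: card=2000; try (D,hash)→1000, (B,merge)→2200, (D,merge)→2350, (B,nl_idx)→2450, (B,hash)→3300, (B,nl)→10050 …(+1); best=1000 via (D,hash)
  {BC}: card=4000; try (C,hash)→1800, (B,merge)→2700, (C,merge)→2800, (B,hash)→3400, (B,nl_idx)→4900, (B,nl)→20100 …(+1); best=1800 via (C,hash)
  {ABD}: card=6000; try (D,hash)→2880, (A,hash)→4680, (D,merge)→8630, (A,nl_idx)→21000, (A,merge)→25960, (D,nl)→31680 …(+1); best=2880 via (D,hash)
  {ABC}: card=12000; try (C,hash)→3680, (A,hash)→7480, (C,merge)→9080, (A,nl_idx)→41800, (A,merge)→54760, (C,nl)→61680 …(+1); best=3680 via (C,hash)
  {BCD}: card=40000; try (C,hash)→4400, (D,hash)→6400, (C,merge)→25800, (D,merge)→54150, (C,nl)→201000, (D,nl)→201800; best=4400 via (C,hash)
  {ABCD}: card=120000; try (C,hash)→10280, (D,hash)→16280, (A,hash)→46080, (C,merge)→87680, (D,merge)→184030, (A,nl_idx)→404400 …(+4); best=10280 via (C,hash)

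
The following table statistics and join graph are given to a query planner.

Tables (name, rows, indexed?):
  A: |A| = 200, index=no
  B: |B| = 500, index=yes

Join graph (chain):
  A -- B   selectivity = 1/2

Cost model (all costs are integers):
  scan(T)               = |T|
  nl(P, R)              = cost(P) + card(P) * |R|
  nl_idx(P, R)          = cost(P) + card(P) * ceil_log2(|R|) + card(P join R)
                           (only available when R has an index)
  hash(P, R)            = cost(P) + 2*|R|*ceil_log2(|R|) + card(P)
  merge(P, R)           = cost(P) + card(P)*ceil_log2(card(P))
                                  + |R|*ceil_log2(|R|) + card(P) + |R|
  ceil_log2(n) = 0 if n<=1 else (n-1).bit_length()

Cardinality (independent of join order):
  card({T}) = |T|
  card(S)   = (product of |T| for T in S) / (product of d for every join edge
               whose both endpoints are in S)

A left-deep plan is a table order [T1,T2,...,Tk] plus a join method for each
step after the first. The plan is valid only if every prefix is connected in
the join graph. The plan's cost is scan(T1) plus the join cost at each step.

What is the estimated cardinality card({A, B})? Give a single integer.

Tables in S: A(200), B(500)
Edges inside S: A-B(d=2)
numerator = 200 * 500 = 100000
denominator = 2 = 2
card(S) = 100000 / 2 = 50000

50000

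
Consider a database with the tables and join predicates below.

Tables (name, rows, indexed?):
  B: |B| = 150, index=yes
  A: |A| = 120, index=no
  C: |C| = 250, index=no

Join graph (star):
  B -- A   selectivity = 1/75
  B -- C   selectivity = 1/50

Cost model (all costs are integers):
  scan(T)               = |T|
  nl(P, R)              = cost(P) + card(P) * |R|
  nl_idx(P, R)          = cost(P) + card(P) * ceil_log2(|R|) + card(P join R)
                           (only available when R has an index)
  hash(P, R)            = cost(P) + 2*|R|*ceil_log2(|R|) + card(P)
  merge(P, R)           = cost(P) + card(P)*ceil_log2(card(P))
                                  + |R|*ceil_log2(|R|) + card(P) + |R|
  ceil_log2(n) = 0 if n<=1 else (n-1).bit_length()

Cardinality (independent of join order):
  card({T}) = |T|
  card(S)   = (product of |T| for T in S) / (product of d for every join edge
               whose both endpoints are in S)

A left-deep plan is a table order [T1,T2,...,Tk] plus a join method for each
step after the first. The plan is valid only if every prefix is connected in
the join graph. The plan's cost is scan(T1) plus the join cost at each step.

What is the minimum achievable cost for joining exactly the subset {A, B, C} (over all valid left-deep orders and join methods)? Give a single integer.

Selinger DP over subsets of {A,B,C}:
  {B}: scan cost=150, card=150
  {A}: scan cost=120, card=120
  {C}: scan cost=250, card=250
  {AB}: card=240; try (B,nl_idx)→1320, (A,hash)→1980, (B,merge)→2430, (A,merge)→2460, (B,hash)→2640, (B,nl)→18120 …(+1); best=1320 via (B,nl_idx)
  {BC}: card=750; try (B,hash)→2900, (B,nl_idx)→3000, (C,merge)→3750, (B,merge)→3850, (C,hash)→4300, (C,nl)→37650 …(+1); best=2900 via (B,hash)
  {ABC}: card=1200; try (A,hash)→5330, (C,hash)→5560, (C,merge)→5730, (A,merge)→12110, (C,nl)→61320, (A,nl)→92900; best=5330 via (A,hash)

5330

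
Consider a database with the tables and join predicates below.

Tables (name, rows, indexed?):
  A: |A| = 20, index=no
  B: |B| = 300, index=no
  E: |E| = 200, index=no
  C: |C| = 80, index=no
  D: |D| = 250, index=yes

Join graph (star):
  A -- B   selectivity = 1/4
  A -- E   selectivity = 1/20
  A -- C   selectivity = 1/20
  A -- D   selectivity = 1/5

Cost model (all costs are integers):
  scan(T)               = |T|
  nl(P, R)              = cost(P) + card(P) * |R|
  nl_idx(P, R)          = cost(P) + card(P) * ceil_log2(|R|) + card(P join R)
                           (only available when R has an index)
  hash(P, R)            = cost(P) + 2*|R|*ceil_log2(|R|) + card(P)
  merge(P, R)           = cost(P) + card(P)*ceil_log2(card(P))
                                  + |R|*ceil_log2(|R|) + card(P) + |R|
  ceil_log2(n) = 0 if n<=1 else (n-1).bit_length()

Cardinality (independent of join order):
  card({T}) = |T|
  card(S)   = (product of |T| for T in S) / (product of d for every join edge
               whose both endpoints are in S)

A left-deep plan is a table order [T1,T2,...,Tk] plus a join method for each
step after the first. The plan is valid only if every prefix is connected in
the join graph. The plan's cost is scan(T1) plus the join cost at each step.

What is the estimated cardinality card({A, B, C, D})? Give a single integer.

300000

Tables in S: A(20), B(300), C(80), D(250)
Edges inside S: A-B(d=4), A-C(d=20), A-D(d=5)
numerator = 20 * 300 * 80 * 250 = 120000000
denominator = 4 * 20 * 5 = 400
card(S) = 120000000 / 400 = 300000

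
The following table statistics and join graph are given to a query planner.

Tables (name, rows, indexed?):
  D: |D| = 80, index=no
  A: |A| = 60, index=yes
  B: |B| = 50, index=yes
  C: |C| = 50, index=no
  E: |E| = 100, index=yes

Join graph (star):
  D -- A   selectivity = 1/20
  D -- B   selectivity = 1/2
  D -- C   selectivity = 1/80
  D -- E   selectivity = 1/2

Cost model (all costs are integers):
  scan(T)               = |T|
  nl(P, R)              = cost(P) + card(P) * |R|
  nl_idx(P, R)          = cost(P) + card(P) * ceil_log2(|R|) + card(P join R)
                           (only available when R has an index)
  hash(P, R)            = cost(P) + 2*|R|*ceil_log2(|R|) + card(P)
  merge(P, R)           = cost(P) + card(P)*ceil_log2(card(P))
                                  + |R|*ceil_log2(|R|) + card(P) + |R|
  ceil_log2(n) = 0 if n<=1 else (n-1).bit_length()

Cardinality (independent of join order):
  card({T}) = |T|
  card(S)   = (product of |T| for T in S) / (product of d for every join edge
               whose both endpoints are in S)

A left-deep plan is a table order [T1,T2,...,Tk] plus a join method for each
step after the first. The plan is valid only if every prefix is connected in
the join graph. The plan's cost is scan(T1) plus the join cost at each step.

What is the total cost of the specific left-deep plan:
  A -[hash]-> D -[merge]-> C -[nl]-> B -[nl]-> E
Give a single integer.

386250

step 1: scan A: cost=60, card=60
step 2: join D via hash
    card(P join D) = 60*80/(20) = 240
    cost = 60 + 2*80*7 + 60 = 1240
step 3: join C via merge
    card(P join C) = 240*50/(80) = 150
    cost = 1240 + 240*8 + 50*6 + 240 + 50 = 3750
step 4: join B via nl
    card(P join B) = 150*50/(2) = 3750
    cost = 3750 + 150*50 = 11250
step 5: join E via nl
    card(P join E) = 3750*100/(2) = 187500
    cost = 11250 + 3750*100 = 386250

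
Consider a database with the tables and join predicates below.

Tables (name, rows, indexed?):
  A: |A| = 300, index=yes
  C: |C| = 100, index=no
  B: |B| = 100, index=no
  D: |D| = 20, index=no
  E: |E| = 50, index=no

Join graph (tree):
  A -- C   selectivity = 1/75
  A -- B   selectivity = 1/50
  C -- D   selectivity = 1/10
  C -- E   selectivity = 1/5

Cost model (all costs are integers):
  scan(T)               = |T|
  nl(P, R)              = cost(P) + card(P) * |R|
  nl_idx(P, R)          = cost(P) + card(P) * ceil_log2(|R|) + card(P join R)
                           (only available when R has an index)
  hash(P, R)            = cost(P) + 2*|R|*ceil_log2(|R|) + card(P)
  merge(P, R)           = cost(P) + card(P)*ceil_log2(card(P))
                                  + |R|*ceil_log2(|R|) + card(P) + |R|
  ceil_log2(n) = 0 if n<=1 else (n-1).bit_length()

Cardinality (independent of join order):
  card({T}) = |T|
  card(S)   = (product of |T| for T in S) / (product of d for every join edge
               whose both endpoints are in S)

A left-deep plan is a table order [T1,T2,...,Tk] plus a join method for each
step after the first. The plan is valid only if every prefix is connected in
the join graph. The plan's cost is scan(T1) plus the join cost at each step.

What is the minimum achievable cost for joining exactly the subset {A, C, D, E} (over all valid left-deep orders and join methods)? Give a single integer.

Selinger DP over subsets of {A,C,D,E}:
  {A}: scan cost=300, card=300
  {C}: scan cost=100, card=100
  {D}: scan cost=20, card=20
  {E}: scan cost=50, card=50
  {AC}: card=400; try (A,nl_idx)→1400, (C,hash)→2000, (A,merge)→3900, (C,merge)→4100, (A,hash)→5600, (A,nl)→30100 …(+1); best=1400 via (A,nl_idx)
  {CD}: card=200; try (D,hash)→400, (C,merge)→940, (D,merge)→1020, (C,hash)→1440, (C,nl)→2020, (D,nl)→2100; best=400 via (D,hash)
  {CE}: card=1000; try (E,hash)→800, (C,merge)→1200, (E,merge)→1250, (C,hash)→1500, (C,nl)→5050, (E,nl)→5100; best=800 via (E,hash)
  {ACD}: card=800; try (D,hash)→2000, (A,nl_idx)→3000, (A,merge)→5200, (D,merge)→5520, (A,hash)→6000, (D,nl)→9400 …(+1); best=2000 via (D,hash)
  {ACE}: card=4000; try (E,hash)→2400, (E,merge)→5750, (A,hash)→7200, (A,nl_idx)→13800, (A,merge)→14800, (E,nl)→21400 …(+1); best=2400 via (E,hash)
  {CDE}: card=2000; try (E,hash)→1200, (D,hash)→2000, (E,merge)→2550, (E,nl)→10400, (D,merge)→11920, (D,nl)→20800; best=1200 via (E,hash)
  {ACDE}: card=8000; try (E,hash)→3400, (D,hash)→6600, (A,hash)→8600, (E,merge)→11150, (A,nl_idx)→27200, (A,merge)→28200 …(+4); best=3400 via (E,hash)

3400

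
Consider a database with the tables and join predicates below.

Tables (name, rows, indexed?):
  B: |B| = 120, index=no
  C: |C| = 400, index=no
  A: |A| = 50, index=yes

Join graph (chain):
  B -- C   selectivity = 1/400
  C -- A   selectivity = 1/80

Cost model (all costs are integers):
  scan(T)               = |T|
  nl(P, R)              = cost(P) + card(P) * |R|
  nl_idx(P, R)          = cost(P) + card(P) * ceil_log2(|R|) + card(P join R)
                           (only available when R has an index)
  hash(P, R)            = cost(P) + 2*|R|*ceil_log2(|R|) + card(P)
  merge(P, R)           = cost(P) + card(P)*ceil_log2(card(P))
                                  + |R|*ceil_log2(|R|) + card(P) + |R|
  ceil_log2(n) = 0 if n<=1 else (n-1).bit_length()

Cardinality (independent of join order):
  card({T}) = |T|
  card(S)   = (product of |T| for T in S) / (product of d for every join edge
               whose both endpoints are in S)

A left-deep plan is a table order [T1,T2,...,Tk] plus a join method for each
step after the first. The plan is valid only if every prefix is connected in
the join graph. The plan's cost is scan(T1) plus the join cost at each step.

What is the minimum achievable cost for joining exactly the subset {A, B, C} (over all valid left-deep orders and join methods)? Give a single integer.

3200

Selinger DP over subsets of {A,B,C}:
  {B}: scan cost=120, card=120
  {C}: scan cost=400, card=400
  {A}: scan cost=50, card=50
  {BC}: card=120; try (B,hash)→2480, (C,merge)→5080, (B,merge)→5360, (C,hash)→7440, (C,nl)→48120, (B,nl)→48400; best=2480 via (B,hash)
  {AC}: card=250; try (A,hash)→1400, (A,nl_idx)→3050, (C,merge)→4400, (A,merge)→4750, (C,hash)→7300, (C,nl)→20050 …(+1); best=1400 via (A,hash)
  {ABC}: card=75; try (A,hash)→3200, (A,nl_idx)→3275, (B,hash)→3330, (A,merge)→3790, (B,merge)→4610, (A,nl)→8480 …(+1); best=3200 via (A,hash)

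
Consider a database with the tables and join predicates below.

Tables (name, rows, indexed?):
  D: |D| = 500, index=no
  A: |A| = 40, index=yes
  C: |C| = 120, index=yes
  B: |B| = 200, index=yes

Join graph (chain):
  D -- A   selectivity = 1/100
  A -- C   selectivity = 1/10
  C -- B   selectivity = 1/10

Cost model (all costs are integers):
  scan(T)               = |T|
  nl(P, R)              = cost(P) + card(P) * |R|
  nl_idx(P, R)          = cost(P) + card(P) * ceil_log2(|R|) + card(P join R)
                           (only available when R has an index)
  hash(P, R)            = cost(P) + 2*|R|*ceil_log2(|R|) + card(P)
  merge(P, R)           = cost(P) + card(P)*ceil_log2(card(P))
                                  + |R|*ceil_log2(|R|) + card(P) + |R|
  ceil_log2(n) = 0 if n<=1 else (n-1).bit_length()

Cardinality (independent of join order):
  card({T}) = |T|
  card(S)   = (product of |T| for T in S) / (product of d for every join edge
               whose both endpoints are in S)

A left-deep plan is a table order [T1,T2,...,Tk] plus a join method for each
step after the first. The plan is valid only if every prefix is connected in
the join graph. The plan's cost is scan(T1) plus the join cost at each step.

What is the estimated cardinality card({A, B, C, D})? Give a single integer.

Tables in S: A(40), B(200), C(120), D(500)
Edges inside S: D-A(d=100), A-C(d=10), C-B(d=10)
numerator = 40 * 200 * 120 * 500 = 480000000
denominator = 100 * 10 * 10 = 10000
card(S) = 480000000 / 10000 = 48000

48000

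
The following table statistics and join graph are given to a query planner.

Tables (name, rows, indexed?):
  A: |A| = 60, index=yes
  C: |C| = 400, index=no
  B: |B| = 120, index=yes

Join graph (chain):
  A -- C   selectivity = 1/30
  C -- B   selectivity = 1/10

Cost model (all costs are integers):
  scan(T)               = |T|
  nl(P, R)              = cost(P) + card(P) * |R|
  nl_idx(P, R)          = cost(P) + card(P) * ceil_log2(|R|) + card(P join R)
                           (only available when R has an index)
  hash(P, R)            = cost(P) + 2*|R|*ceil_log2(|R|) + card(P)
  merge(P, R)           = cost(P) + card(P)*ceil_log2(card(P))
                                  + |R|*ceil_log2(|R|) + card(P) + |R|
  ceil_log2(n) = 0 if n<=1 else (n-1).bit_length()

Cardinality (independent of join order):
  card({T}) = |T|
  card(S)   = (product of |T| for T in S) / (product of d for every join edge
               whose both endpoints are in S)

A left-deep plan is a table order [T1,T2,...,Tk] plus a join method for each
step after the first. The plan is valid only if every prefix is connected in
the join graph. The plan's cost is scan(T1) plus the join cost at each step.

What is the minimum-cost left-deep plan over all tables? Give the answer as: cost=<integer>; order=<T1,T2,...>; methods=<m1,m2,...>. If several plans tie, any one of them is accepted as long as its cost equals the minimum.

Selinger DP (subsets sized 1..n):
  {A}: scan cost=60, card=60
  {C}: scan cost=400, card=400
  {B}: scan cost=120, card=120
  {AC}: card=800; try (A,hash)→1520, (A,nl_idx)→3600, (C,merge)→4480, (A,merge)→4820, (C,hash)→7320, (C,nl)→24060 …(+1); best=1520 via (A,hash)
  {BC}: card=4800; try (B,hash)→2480, (C,merge)→5080, (B,merge)→5360, (C,hash)→7440, (B,nl_idx)→8000, (C,nl)→48120 …(+1); best=2480 via (B,hash)
  {ABC}: card=9600; try (B,hash)→4000, (A,hash)→8000, (B,merge)→11280, (B,nl_idx)→16720, (A,nl_idx)→40880, (A,merge)→70100 …(+2); best=4000 via (B,hash)

cost=4000; order=C,A,B; methods=hash,hash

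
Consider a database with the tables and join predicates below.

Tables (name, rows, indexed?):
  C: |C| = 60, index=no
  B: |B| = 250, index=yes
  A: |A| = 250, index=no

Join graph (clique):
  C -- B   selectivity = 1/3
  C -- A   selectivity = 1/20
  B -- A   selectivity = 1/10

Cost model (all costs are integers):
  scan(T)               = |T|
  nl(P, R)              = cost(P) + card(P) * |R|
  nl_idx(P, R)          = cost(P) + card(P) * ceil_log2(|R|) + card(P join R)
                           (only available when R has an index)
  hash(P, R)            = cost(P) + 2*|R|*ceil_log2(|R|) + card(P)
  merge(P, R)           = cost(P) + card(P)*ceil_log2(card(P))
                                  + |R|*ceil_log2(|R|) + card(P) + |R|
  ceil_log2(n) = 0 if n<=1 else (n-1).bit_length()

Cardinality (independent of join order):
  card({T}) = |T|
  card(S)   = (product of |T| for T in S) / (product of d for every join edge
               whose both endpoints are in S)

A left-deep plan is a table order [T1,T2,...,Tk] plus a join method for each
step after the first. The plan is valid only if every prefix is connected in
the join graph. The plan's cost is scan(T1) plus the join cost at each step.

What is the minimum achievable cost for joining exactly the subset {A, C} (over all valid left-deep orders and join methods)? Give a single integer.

1220

Selinger DP over subsets of {A,C}:
  {C}: scan cost=60, card=60
  {A}: scan cost=250, card=250
  {AC}: card=750; try (C,hash)→1220, (A,merge)→2730, (C,merge)→2920, (A,hash)→4120, (A,nl)→15060, (C,nl)→15250; best=1220 via (C,hash)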